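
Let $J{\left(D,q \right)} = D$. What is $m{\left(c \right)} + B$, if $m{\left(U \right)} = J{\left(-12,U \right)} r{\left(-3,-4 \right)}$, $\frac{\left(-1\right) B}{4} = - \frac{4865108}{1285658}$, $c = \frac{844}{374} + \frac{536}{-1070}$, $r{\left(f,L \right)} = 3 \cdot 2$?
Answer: $- \frac{36553472}{642829} \approx -56.863$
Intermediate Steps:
$r{\left(f,L \right)} = 6$
$c = \frac{175654}{100045}$ ($c = 844 \cdot \frac{1}{374} + 536 \left(- \frac{1}{1070}\right) = \frac{422}{187} - \frac{268}{535} = \frac{175654}{100045} \approx 1.7558$)
$B = \frac{9730216}{642829}$ ($B = - 4 \left(- \frac{4865108}{1285658}\right) = - 4 \left(\left(-4865108\right) \frac{1}{1285658}\right) = \left(-4\right) \left(- \frac{2432554}{642829}\right) = \frac{9730216}{642829} \approx 15.137$)
$m{\left(U \right)} = -72$ ($m{\left(U \right)} = \left(-12\right) 6 = -72$)
$m{\left(c \right)} + B = -72 + \frac{9730216}{642829} = - \frac{36553472}{642829}$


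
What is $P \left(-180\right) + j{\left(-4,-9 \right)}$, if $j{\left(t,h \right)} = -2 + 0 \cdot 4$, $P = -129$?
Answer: $23218$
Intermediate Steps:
$j{\left(t,h \right)} = -2$ ($j{\left(t,h \right)} = -2 + 0 = -2$)
$P \left(-180\right) + j{\left(-4,-9 \right)} = \left(-129\right) \left(-180\right) - 2 = 23220 - 2 = 23218$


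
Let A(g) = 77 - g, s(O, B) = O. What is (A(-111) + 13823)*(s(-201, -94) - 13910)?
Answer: -197709221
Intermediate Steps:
(A(-111) + 13823)*(s(-201, -94) - 13910) = ((77 - 1*(-111)) + 13823)*(-201 - 13910) = ((77 + 111) + 13823)*(-14111) = (188 + 13823)*(-14111) = 14011*(-14111) = -197709221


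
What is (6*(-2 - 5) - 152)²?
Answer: 37636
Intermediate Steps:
(6*(-2 - 5) - 152)² = (6*(-7) - 152)² = (-42 - 152)² = (-194)² = 37636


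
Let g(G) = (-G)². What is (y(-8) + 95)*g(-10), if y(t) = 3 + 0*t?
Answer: 9800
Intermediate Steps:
y(t) = 3 (y(t) = 3 + 0 = 3)
g(G) = G²
(y(-8) + 95)*g(-10) = (3 + 95)*(-10)² = 98*100 = 9800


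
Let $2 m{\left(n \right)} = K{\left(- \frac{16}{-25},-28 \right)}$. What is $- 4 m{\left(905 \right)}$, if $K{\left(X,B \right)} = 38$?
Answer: $-76$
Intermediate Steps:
$m{\left(n \right)} = 19$ ($m{\left(n \right)} = \frac{1}{2} \cdot 38 = 19$)
$- 4 m{\left(905 \right)} = \left(-4\right) 19 = -76$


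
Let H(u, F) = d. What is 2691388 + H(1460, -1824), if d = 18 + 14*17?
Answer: 2691644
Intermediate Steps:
d = 256 (d = 18 + 238 = 256)
H(u, F) = 256
2691388 + H(1460, -1824) = 2691388 + 256 = 2691644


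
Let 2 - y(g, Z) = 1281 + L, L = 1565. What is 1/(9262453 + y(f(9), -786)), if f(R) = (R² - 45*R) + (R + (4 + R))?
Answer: 1/9259609 ≈ 1.0800e-7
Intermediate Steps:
f(R) = 4 + R² - 43*R (f(R) = (R² - 45*R) + (4 + 2*R) = 4 + R² - 43*R)
y(g, Z) = -2844 (y(g, Z) = 2 - (1281 + 1565) = 2 - 1*2846 = 2 - 2846 = -2844)
1/(9262453 + y(f(9), -786)) = 1/(9262453 - 2844) = 1/9259609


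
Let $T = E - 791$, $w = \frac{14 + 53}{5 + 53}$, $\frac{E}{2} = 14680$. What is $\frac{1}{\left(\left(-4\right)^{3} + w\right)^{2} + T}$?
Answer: $\frac{3364}{109392141} \approx 3.0752 \cdot 10^{-5}$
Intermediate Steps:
$E = 29360$ ($E = 2 \cdot 14680 = 29360$)
$w = \frac{67}{58} \approx 1.1552$
$T = 28569$ ($T = 29360 - 791 = 28569$)
$\frac{1}{\left(\left(-4\right)^{3} + w\right)^{2} + T} = \frac{1}{\left(\left(-4\right)^{3} + \frac{67}{58}\right)^{2} + 28569} = \frac{1}{\left(-64 + \frac{67}{58}\right)^{2} + 28569} = \frac{1}{\left(- \frac{3645}{58}\right)^{2} + 28569} = \frac{1}{\frac{13286025}{3364} + 28569} = \frac{1}{\frac{109392141}{3364}} = \frac{3364}{109392141}$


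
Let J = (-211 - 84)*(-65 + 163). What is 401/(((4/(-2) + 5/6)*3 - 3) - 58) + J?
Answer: -3730192/129 ≈ -28916.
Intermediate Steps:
J = -28910 (J = -295*98 = -28910)
401/(((4/(-2) + 5/6)*3 - 3) - 58) + J = 401/(((4/(-2) + 5/6)*3 - 3) - 58) - 28910 = 401/(((4*(-½) + 5*(⅙))*3 - 3) - 58) - 28910 = 401/(((-2 + ⅚)*3 - 3) - 58) - 28910 = 401/((-7/6*3 - 3) - 58) - 28910 = 401/((-7/2 - 3) - 58) - 28910 = 401/(-13/2 - 58) - 28910 = 401/(-129/2) - 28910 = -2/129*401 - 28910 = -802/129 - 28910 = -3730192/129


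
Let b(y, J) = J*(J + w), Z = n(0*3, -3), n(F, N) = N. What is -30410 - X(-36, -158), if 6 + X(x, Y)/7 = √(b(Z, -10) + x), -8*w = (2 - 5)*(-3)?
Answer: -30368 - 7*√301/2 ≈ -30429.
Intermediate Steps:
w = -9/8 (w = -(2 - 5)*(-3)/8 = -(-3)*(-3)/8 = -⅛*9 = -9/8 ≈ -1.1250)
Z = -3
b(y, J) = J*(-9/8 + J) (b(y, J) = J*(J - 9/8) = J*(-9/8 + J))
X(x, Y) = -42 + 7*√(445/4 + x) (X(x, Y) = -42 + 7*√((⅛)*(-10)*(-9 + 8*(-10)) + x) = -42 + 7*√((⅛)*(-10)*(-9 - 80) + x) = -42 + 7*√((⅛)*(-10)*(-89) + x) = -42 + 7*√(445/4 + x))
-30410 - X(-36, -158) = -30410 - (-42 + 7*√(445 + 4*(-36))/2) = -30410 - (-42 + 7*√(445 - 144)/2) = -30410 - (-42 + 7*√301/2) = -30410 + (42 - 7*√301/2) = -30368 - 7*√301/2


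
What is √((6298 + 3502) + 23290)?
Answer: √33090 ≈ 181.91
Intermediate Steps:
√((6298 + 3502) + 23290) = √(9800 + 23290) = √33090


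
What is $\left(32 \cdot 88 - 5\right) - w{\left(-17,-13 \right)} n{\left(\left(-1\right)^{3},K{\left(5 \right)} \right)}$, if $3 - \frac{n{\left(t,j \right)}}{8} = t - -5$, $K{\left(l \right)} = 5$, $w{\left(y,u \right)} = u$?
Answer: $2707$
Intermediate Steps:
$n{\left(t,j \right)} = -16 - 8 t$ ($n{\left(t,j \right)} = 24 - 8 \left(t - -5\right) = 24 - 8 \left(t + 5\right) = 24 - 8 \left(5 + t\right) = 24 - \left(40 + 8 t\right) = -16 - 8 t$)
$\left(32 \cdot 88 - 5\right) - w{\left(-17,-13 \right)} n{\left(\left(-1\right)^{3},K{\left(5 \right)} \right)} = \left(32 \cdot 88 - 5\right) - - 13 \left(-16 - 8 \left(-1\right)^{3}\right) = \left(2816 - 5\right) - - 13 \left(-16 - -8\right) = 2811 - - 13 \left(-16 + 8\right) = 2811 - \left(-13\right) \left(-8\right) = 2811 - 104 = 2707$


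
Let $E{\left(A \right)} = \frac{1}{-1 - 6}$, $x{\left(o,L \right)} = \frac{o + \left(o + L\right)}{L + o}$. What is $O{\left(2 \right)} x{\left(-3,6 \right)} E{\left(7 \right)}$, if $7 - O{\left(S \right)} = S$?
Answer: $0$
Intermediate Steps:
$O{\left(S \right)} = 7 - S$
$x{\left(o,L \right)} = \frac{L + 2 o}{L + o}$ ($x{\left(o,L \right)} = \frac{o + \left(L + o\right)}{L + o} = \frac{L + 2 o}{L + o}$)
$E{\left(A \right)} = - \frac{1}{7}$ ($E{\left(A \right)} = \frac{1}{-7} = - \frac{1}{7}$)
$O{\left(2 \right)} x{\left(-3,6 \right)} E{\left(7 \right)} = \left(7 - 2\right) \frac{6 + 2 \left(-3\right)}{6 - 3} \left(- \frac{1}{7}\right) = \left(7 - 2\right) \frac{6 - 6}{3} \left(- \frac{1}{7}\right) = 5 \cdot \frac{1}{3} \cdot 0 \left(- \frac{1}{7}\right) = 5 \cdot 0 \left(- \frac{1}{7}\right) = 0 \left(- \frac{1}{7}\right) = 0$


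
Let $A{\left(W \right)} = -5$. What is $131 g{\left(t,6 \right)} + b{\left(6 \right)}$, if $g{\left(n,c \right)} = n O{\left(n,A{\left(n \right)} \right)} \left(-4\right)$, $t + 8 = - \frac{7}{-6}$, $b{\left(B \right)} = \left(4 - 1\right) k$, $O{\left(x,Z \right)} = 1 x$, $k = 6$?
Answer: $- \frac{220049}{9} \approx -24450.0$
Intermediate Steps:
$O{\left(x,Z \right)} = x$
$b{\left(B \right)} = 18$ ($b{\left(B \right)} = \left(4 - 1\right) 6 = 3 \cdot 6 = 18$)
$t = - \frac{41}{6}$ ($t = -8 - \frac{7}{-6} = -8 - - \frac{7}{6} = -8 + \frac{7}{6} = - \frac{41}{6} \approx -6.8333$)
$g{\left(n,c \right)} = - 4 n^{2}$ ($g{\left(n,c \right)} = n n \left(-4\right) = n^{2} \left(-4\right) = - 4 n^{2}$)
$131 g{\left(t,6 \right)} + b{\left(6 \right)} = 131 \left(- 4 \left(- \frac{41}{6}\right)^{2}\right) + 18 = 131 \left(\left(-4\right) \frac{1681}{36}\right) + 18 = 131 \left(- \frac{1681}{9}\right) + 18 = - \frac{220211}{9} + 18 = - \frac{220049}{9}$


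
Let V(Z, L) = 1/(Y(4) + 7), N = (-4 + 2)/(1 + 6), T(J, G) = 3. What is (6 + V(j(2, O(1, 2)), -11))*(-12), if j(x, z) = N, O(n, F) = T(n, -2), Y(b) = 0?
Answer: -516/7 ≈ -73.714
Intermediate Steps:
O(n, F) = 3
N = -2/7 ≈ -0.28571
j(x, z) = -2/7
V(Z, L) = ⅐ (V(Z, L) = 1/(0 + 7) = 1/7 = ⅐)
(6 + V(j(2, O(1, 2)), -11))*(-12) = (6 + ⅐)*(-12) = (43/7)*(-12) = -516/7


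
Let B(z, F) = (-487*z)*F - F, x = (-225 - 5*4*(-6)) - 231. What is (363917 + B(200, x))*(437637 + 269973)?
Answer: 23415276969330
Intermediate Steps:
x = -336 (x = (-225 - 20*(-6)) - 231 = (-225 + 120) - 231 = -105 - 231 = -336)
B(z, F) = -F - 487*F*z (B(z, F) = -487*F*z - F = -F - 487*F*z)
(363917 + B(200, x))*(437637 + 269973) = (363917 - 1*(-336)*(1 + 487*200))*(437637 + 269973) = (363917 - 1*(-336)*(1 + 97400))*707610 = (363917 - 1*(-336)*97401)*707610 = (363917 + 32726736)*707610 = 33090653*707610 = 23415276969330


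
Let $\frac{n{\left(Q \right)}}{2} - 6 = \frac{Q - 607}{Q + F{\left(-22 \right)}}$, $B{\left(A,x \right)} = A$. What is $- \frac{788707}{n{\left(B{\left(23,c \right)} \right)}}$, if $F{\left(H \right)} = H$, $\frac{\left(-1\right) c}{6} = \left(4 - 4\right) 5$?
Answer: $\frac{788707}{1156} \approx 682.27$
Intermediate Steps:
$c = 0$ ($c = - 6 \left(4 - 4\right) 5 = - 6 \cdot 0 \cdot 5 = \left(-6\right) 0 = 0$)
$n{\left(Q \right)} = 12 + \frac{2 \left(-607 + Q\right)}{-22 + Q}$ ($n{\left(Q \right)} = 12 + 2 \frac{Q - 607}{Q - 22} = 12 + 2 \frac{-607 + Q}{-22 + Q} = 12 + \frac{2 \left(-607 + Q\right)}{-22 + Q}$)
$- \frac{788707}{n{\left(B{\left(23,c \right)} \right)}} = - \frac{788707}{2 \frac{1}{-22 + 23} \left(-739 + 7 \cdot 23\right)} = - \frac{788707}{2 \cdot 1^{-1} \left(-739 + 161\right)} = - \frac{788707}{2 \cdot 1 \left(-578\right)} = - \frac{788707}{-1156} = \left(-788707\right) \left(- \frac{1}{1156}\right) = \frac{788707}{1156}$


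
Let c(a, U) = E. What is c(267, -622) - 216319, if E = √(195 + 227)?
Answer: -216319 + √422 ≈ -2.1630e+5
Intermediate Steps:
E = √422 ≈ 20.543
c(a, U) = √422
c(267, -622) - 216319 = √422 - 216319 = -216319 + √422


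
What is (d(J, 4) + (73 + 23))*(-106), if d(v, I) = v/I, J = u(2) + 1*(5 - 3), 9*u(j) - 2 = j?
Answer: -92167/9 ≈ -10241.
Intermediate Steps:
u(j) = 2/9 + j/9
J = 22/9 (J = (2/9 + (⅑)*2) + 1*(5 - 3) = (2/9 + 2/9) + 1*2 = 4/9 + 2 = 22/9 ≈ 2.4444)
(d(J, 4) + (73 + 23))*(-106) = ((22/9)/4 + (73 + 23))*(-106) = ((22/9)*(¼) + 96)*(-106) = (11/18 + 96)*(-106) = (1739/18)*(-106) = -92167/9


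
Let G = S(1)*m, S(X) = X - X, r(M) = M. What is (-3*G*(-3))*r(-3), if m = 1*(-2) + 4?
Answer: 0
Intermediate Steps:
S(X) = 0
m = 2 (m = -2 + 4 = 2)
G = 0 (G = 0*2 = 0)
(-3*G*(-3))*r(-3) = (-3*0*(-3))*(-3) = (0*(-3))*(-3) = 0*(-3) = 0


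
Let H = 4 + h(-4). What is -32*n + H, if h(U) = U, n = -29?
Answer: 928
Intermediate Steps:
H = 0 (H = 4 - 4 = 0)
-32*n + H = -32*(-29) + 0 = 928 + 0 = 928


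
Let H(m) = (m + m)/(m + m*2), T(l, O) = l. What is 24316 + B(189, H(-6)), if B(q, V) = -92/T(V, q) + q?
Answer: 24367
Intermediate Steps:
H(m) = ⅔ (H(m) = (2*m)/(m + 2*m) = (2*m)/((3*m)) = (2*m)*(1/(3*m)) = ⅔)
B(q, V) = q - 92/V (B(q, V) = -92/V + q = q - 92/V)
24316 + B(189, H(-6)) = 24316 + (189 - 92/⅔) = 24316 + (189 - 92*3/2) = 24316 + (189 - 138) = 24316 + 51 = 24367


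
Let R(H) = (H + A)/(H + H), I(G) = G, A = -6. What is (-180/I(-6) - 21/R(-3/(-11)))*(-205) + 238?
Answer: -6322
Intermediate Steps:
R(H) = (-6 + H)/(2*H) (R(H) = (H - 6)/(H + H) = (-6 + H)/((2*H)) = (-6 + H)*(1/(2*H)) = (-6 + H)/(2*H))
(-180/I(-6) - 21/R(-3/(-11)))*(-205) + 238 = (-180/(-6) - 21*6/(11*(-6 - 3/(-11))))*(-205) + 238 = (-180*(-1/6) - 21*6/(11*(-6 - 3*(-1/11))))*(-205) + 238 = (30 - 21*6/(11*(-6 + 3/11)))*(-205) + 238 = (30 - 21/((1/2)*(11/3)*(-63/11)))*(-205) + 238 = (30 - 21/(-21/2))*(-205) + 238 = (30 - 21*(-2/21))*(-205) + 238 = (30 + 2)*(-205) + 238 = 32*(-205) + 238 = -6560 + 238 = -6322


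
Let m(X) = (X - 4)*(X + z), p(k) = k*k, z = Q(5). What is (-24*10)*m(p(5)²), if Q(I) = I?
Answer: -93895200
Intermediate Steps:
z = 5
p(k) = k²
m(X) = (-4 + X)*(5 + X) (m(X) = (X - 4)*(X + 5) = (-4 + X)*(5 + X))
(-24*10)*m(p(5)²) = (-24*10)*(-20 + (5²)² + ((5²)²)²) = -240*(-20 + 25² + (25²)²) = -240*(-20 + 625 + 625²) = -240*(-20 + 625 + 390625) = -240*391230 = -93895200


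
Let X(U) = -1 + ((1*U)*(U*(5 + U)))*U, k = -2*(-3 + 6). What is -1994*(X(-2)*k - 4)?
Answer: -291124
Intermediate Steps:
k = -6 (k = -2*3 = -6)
X(U) = -1 + U³*(5 + U) (X(U) = -1 + (U*(U*(5 + U)))*U = -1 + (U²*(5 + U))*U = -1 + U³*(5 + U))
-1994*(X(-2)*k - 4) = -1994*((-1 + (-2)⁴ + 5*(-2)³)*(-6) - 4) = -1994*((-1 + 16 + 5*(-8))*(-6) - 4) = -1994*((-1 + 16 - 40)*(-6) - 4) = -1994*(-25*(-6) - 4) = -1994*(150 - 4) = -1994*146 = -291124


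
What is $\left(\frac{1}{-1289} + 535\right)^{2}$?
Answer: $\frac{475567468996}{1661521} \approx 2.8622 \cdot 10^{5}$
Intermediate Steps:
$\left(\frac{1}{-1289} + 535\right)^{2} = \left(- \frac{1}{1289} + 535\right)^{2} = \left(\frac{689614}{1289}\right)^{2} = \frac{475567468996}{1661521}$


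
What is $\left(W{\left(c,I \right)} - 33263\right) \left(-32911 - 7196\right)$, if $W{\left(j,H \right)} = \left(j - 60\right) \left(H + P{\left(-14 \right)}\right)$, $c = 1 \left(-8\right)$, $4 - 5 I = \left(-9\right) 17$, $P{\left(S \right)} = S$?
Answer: $\frac{6907668717}{5} \approx 1.3815 \cdot 10^{9}$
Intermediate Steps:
$I = \frac{157}{5}$ ($I = \frac{4}{5} - \frac{\left(-9\right) 17}{5} = \frac{4}{5} - - \frac{153}{5} = \frac{4}{5} + \frac{153}{5} = \frac{157}{5} \approx 31.4$)
$c = -8$
$W{\left(j,H \right)} = \left(-60 + j\right) \left(-14 + H\right)$ ($W{\left(j,H \right)} = \left(j - 60\right) \left(H - 14\right) = \left(-60 + j\right) \left(-14 + H\right)$)
$\left(W{\left(c,I \right)} - 33263\right) \left(-32911 - 7196\right) = \left(\left(840 - 1884 - -112 + \frac{157}{5} \left(-8\right)\right) - 33263\right) \left(-32911 - 7196\right) = \left(\left(840 - 1884 + 112 - \frac{1256}{5}\right) - 33263\right) \left(-40107\right) = \left(- \frac{5916}{5} - 33263\right) \left(-40107\right) = \left(- \frac{172231}{5}\right) \left(-40107\right) = \frac{6907668717}{5}$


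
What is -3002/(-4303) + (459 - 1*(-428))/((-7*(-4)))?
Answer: 3900817/120484 ≈ 32.376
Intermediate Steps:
-3002/(-4303) + (459 - 1*(-428))/((-7*(-4))) = -3002*(-1/4303) + (459 + 428)/28 = 3002/4303 + 887*(1/28) = 3002/4303 + 887/28 = 3900817/120484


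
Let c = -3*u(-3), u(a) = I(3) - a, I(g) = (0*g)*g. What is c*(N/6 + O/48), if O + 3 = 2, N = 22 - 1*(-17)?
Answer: -933/16 ≈ -58.313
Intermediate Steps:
N = 39 (N = 22 + 17 = 39)
I(g) = 0 (I(g) = 0*g = 0)
O = -1 (O = -3 + 2 = -1)
u(a) = -a (u(a) = 0 - a = -a)
c = -9 (c = -(-3)*(-3) = -3*3 = -9)
c*(N/6 + O/48) = -9*(39/6 - 1/48) = -9*(39*(1/6) - 1*1/48) = -9*(13/2 - 1/48) = -9*311/48 = -933/16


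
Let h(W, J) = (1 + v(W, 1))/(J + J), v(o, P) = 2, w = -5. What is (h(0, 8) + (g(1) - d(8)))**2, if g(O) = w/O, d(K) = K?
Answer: 42025/256 ≈ 164.16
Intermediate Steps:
g(O) = -5/O
h(W, J) = 3/(2*J) (h(W, J) = (1 + 2)/(J + J) = 3/((2*J)) = 3*(1/(2*J)) = 3/(2*J))
(h(0, 8) + (g(1) - d(8)))**2 = ((3/2)/8 + (-5/1 - 1*8))**2 = ((3/2)*(1/8) + (-5*1 - 8))**2 = (3/16 + (-5 - 8))**2 = (3/16 - 13)**2 = (-205/16)**2 = 42025/256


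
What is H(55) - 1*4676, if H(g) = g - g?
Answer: -4676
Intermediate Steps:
H(g) = 0
H(55) - 1*4676 = 0 - 1*4676 = 0 - 4676 = -4676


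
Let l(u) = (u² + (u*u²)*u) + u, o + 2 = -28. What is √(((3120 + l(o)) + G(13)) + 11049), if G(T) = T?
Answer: 2*√206263 ≈ 908.32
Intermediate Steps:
o = -30 (o = -2 - 28 = -30)
l(u) = u + u² + u⁴ (l(u) = (u² + u³*u) + u = (u² + u⁴) + u = u + u² + u⁴)
√(((3120 + l(o)) + G(13)) + 11049) = √(((3120 - 30*(1 - 30 + (-30)³)) + 13) + 11049) = √(((3120 - 30*(1 - 30 - 27000)) + 13) + 11049) = √(((3120 - 30*(-27029)) + 13) + 11049) = √(((3120 + 810870) + 13) + 11049) = √((813990 + 13) + 11049) = √(814003 + 11049) = √825052 = 2*√206263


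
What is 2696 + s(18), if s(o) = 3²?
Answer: 2705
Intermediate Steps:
s(o) = 9
2696 + s(18) = 2696 + 9 = 2705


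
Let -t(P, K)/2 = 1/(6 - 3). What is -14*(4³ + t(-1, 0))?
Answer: -2660/3 ≈ -886.67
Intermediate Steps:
t(P, K) = -⅔ (t(P, K) = -2/(6 - 3) = -2/3 = -2*⅓ = -⅔)
-14*(4³ + t(-1, 0)) = -14*(4³ - ⅔) = -14*(64 - ⅔) = -14*190/3 = -2660/3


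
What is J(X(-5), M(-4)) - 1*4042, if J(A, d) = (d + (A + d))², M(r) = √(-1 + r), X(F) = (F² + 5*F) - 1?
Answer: -4061 - 4*I*√5 ≈ -4061.0 - 8.9443*I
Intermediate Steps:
X(F) = -1 + F² + 5*F
J(A, d) = (A + 2*d)²
J(X(-5), M(-4)) - 1*4042 = ((-1 + (-5)² + 5*(-5)) + 2*√(-1 - 4))² - 1*4042 = ((-1 + 25 - 25) + 2*√(-5))² - 4042 = (-1 + 2*(I*√5))² - 4042 = (-1 + 2*I*√5)² - 4042 = -4042 + (-1 + 2*I*√5)²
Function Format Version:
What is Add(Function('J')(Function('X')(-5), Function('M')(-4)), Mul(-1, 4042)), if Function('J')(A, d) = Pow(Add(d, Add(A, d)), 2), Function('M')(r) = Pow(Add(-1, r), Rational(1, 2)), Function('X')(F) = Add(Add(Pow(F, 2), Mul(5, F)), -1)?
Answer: Add(-4061, Mul(-4, I, Pow(5, Rational(1, 2)))) ≈ Add(-4061.0, Mul(-8.9443, I))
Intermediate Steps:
Function('X')(F) = Add(-1, Pow(F, 2), Mul(5, F))
Function('J')(A, d) = Pow(Add(A, Mul(2, d)), 2)
Add(Function('J')(Function('X')(-5), Function('M')(-4)), Mul(-1, 4042)) = Add(Pow(Add(Add(-1, Pow(-5, 2), Mul(5, -5)), Mul(2, Pow(Add(-1, -4), Rational(1, 2)))), 2), Mul(-1, 4042)) = Add(Pow(Add(Add(-1, 25, -25), Mul(2, Pow(-5, Rational(1, 2)))), 2), -4042) = Add(Pow(Add(-1, Mul(2, Mul(I, Pow(5, Rational(1, 2))))), 2), -4042) = Add(Pow(Add(-1, Mul(2, I, Pow(5, Rational(1, 2)))), 2), -4042) = Add(-4042, Pow(Add(-1, Mul(2, I, Pow(5, Rational(1, 2)))), 2))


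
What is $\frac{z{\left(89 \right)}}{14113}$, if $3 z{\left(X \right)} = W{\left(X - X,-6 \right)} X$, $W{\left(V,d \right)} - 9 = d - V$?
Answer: $\frac{89}{14113} \approx 0.0063062$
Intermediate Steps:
$W{\left(V,d \right)} = 9 + d - V$ ($W{\left(V,d \right)} = 9 - \left(V - d\right) = 9 + d - V$)
$z{\left(X \right)} = X$ ($z{\left(X \right)} = \frac{\left(9 - 6 - \left(X - X\right)\right) X}{3} = \frac{\left(9 - 6 - 0\right) X}{3} = \frac{\left(9 - 6 + 0\right) X}{3} = \frac{3 X}{3} = X$)
$\frac{z{\left(89 \right)}}{14113} = \frac{89}{14113}$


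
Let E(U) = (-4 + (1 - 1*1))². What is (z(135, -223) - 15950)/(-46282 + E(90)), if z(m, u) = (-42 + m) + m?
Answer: 7861/23133 ≈ 0.33982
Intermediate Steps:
E(U) = 16 (E(U) = (-4 + (1 - 1))² = (-4 + 0)² = (-4)² = 16)
z(m, u) = -42 + 2*m
(z(135, -223) - 15950)/(-46282 + E(90)) = ((-42 + 2*135) - 15950)/(-46282 + 16) = ((-42 + 270) - 15950)/(-46266) = (228 - 15950)*(-1/46266) = -15722*(-1/46266) = 7861/23133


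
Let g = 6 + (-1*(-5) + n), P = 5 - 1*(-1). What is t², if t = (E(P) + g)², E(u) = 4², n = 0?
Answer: 531441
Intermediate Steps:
P = 6 (P = 5 + 1 = 6)
g = 11 (g = 6 + (-1*(-5) + 0) = 6 + (5 + 0) = 6 + 5 = 11)
E(u) = 16
t = 729 (t = (16 + 11)² = 27² = 729)
t² = 729² = 531441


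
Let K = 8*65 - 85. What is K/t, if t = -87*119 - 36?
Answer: -145/3463 ≈ -0.041871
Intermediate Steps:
t = -10389 (t = -10353 - 36 = -10389)
K = 435 (K = 520 - 85 = 435)
K/t = 435/(-10389) = 435*(-1/10389) = -145/3463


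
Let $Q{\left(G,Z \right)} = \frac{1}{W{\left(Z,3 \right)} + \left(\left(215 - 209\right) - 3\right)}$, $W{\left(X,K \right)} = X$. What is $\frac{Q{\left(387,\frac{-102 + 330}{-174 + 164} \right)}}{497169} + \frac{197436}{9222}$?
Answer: $\frac{1619624460601}{75650726547} \approx 21.409$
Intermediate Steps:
$Q{\left(G,Z \right)} = \frac{1}{3 + Z}$ ($Q{\left(G,Z \right)} = \frac{1}{Z + \left(\left(215 - 209\right) - 3\right)} = \frac{1}{Z + \left(6 - 3\right)} = \frac{1}{Z + 3} = \frac{1}{3 + Z}$)
$\frac{Q{\left(387,\frac{-102 + 330}{-174 + 164} \right)}}{497169} + \frac{197436}{9222} = \frac{1}{\left(3 + \frac{-102 + 330}{-174 + 164}\right) 497169} + \frac{197436}{9222} = \frac{1}{3 + \frac{228}{-10}} \cdot \frac{1}{497169} + 197436 \cdot \frac{1}{9222} = \frac{1}{3 + 228 \left(- \frac{1}{10}\right)} \frac{1}{497169} + \frac{32906}{1537} = \frac{1}{3 - \frac{114}{5}} \cdot \frac{1}{497169} + \frac{32906}{1537} = \frac{1}{- \frac{99}{5}} \cdot \frac{1}{497169} + \frac{32906}{1537} = \left(- \frac{5}{99}\right) \frac{1}{497169} + \frac{32906}{1537} = - \frac{5}{49219731} + \frac{32906}{1537} = \frac{1619624460601}{75650726547}$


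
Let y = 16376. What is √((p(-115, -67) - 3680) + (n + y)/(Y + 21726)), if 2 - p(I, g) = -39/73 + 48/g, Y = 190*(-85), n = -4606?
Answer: I*√170818732293359311/6818054 ≈ 60.619*I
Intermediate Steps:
Y = -16150
p(I, g) = 185/73 - 48/g (p(I, g) = 2 - (-39/73 + 48/g) = 2 + (39/73 - 48/g) = 185/73 - 48/g)
√((p(-115, -67) - 3680) + (n + y)/(Y + 21726)) = √(((185/73 - 48/(-67)) - 3680) + (-4606 + 16376)/(-16150 + 21726)) = √(((185/73 - 48*(-1/67)) - 3680) + 11770/5576) = √(((185/73 + 48/67) - 3680) + 11770*(1/5576)) = √((15899/4891 - 3680) + 5885/2788) = √(-17982981/4891 + 5885/2788) = √(-50107767493/13636108) = I*√170818732293359311/6818054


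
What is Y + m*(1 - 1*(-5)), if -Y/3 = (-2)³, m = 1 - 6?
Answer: -6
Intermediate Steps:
m = -5
Y = 24 (Y = -3*(-2)³ = -3*(-8) = 24)
Y + m*(1 - 1*(-5)) = 24 - 5*(1 - 1*(-5)) = 24 - 5*(1 + 5) = 24 - 5*6 = 24 - 30 = -6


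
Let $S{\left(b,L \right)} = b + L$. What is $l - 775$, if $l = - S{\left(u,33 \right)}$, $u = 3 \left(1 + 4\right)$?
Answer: $-823$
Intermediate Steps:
$u = 15$ ($u = 3 \cdot 5 = 15$)
$S{\left(b,L \right)} = L + b$
$l = -48$ ($l = - (33 + 15) = \left(-1\right) 48 = -48$)
$l - 775 = -48 - 775 = -823$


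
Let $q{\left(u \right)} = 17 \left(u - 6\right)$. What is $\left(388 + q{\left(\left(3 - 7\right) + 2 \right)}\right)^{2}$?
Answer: $63504$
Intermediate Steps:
$q{\left(u \right)} = -102 + 17 u$ ($q{\left(u \right)} = 17 \left(-6 + u\right) = -102 + 17 u$)
$\left(388 + q{\left(\left(3 - 7\right) + 2 \right)}\right)^{2} = \left(388 - \left(102 - 17 \left(\left(3 - 7\right) + 2\right)\right)\right)^{2} = \left(388 - \left(102 - 17 \left(-4 + 2\right)\right)\right)^{2} = \left(388 + \left(-102 + 17 \left(-2\right)\right)\right)^{2} = \left(388 - 136\right)^{2} = 252^{2} = 63504$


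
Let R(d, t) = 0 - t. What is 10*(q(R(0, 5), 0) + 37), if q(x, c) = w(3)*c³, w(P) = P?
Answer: 370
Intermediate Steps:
R(d, t) = -t
q(x, c) = 3*c³
10*(q(R(0, 5), 0) + 37) = 10*(3*0³ + 37) = 10*(3*0 + 37) = 10*(0 + 37) = 10*37 = 370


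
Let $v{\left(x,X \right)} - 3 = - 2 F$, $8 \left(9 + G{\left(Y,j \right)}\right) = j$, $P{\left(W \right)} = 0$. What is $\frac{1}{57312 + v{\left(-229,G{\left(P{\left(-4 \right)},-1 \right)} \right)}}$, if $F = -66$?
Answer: $\frac{1}{57447} \approx 1.7407 \cdot 10^{-5}$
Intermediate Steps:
$G{\left(Y,j \right)} = -9 + \frac{j}{8}$
$v{\left(x,X \right)} = 135$ ($v{\left(x,X \right)} = 3 - -132 = 3 + 132 = 135$)
$\frac{1}{57312 + v{\left(-229,G{\left(P{\left(-4 \right)},-1 \right)} \right)}} = \frac{1}{57312 + 135} = \frac{1}{57447}$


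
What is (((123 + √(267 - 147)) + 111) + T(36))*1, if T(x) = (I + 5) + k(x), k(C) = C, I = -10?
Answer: 265 + 2*√30 ≈ 275.95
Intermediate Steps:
T(x) = -5 + x (T(x) = (-10 + 5) + x = -5 + x)
(((123 + √(267 - 147)) + 111) + T(36))*1 = (((123 + √(267 - 147)) + 111) + (-5 + 36))*1 = (((123 + √120) + 111) + 31)*1 = (((123 + 2*√30) + 111) + 31)*1 = ((234 + 2*√30) + 31)*1 = (265 + 2*√30)*1 = 265 + 2*√30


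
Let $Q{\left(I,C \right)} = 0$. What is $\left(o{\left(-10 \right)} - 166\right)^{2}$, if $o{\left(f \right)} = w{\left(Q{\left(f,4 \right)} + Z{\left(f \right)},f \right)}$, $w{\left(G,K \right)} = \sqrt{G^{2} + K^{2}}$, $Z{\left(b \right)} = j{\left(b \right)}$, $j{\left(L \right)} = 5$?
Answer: $27681 - 1660 \sqrt{5} \approx 23969.0$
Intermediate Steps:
$Z{\left(b \right)} = 5$
$o{\left(f \right)} = \sqrt{25 + f^{2}}$ ($o{\left(f \right)} = \sqrt{\left(0 + 5\right)^{2} + f^{2}} = \sqrt{5^{2} + f^{2}} = \sqrt{25 + f^{2}}$)
$\left(o{\left(-10 \right)} - 166\right)^{2} = \left(\sqrt{25 + \left(-10\right)^{2}} - 166\right)^{2} = \left(\sqrt{25 + 100} - 166\right)^{2} = \left(\sqrt{125} - 166\right)^{2} = \left(5 \sqrt{5} - 166\right)^{2} = \left(-166 + 5 \sqrt{5}\right)^{2}$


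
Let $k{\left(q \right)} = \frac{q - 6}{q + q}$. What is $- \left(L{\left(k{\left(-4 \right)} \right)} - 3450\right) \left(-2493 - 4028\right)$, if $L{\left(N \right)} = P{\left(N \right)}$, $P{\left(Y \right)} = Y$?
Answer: $- \frac{89957195}{4} \approx -2.2489 \cdot 10^{7}$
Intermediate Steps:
$k{\left(q \right)} = \frac{-6 + q}{2 q}$
$L{\left(N \right)} = N$
$- \left(L{\left(k{\left(-4 \right)} \right)} - 3450\right) \left(-2493 - 4028\right) = - \left(\frac{-6 - 4}{2 \left(-4\right)} - 3450\right) \left(-2493 - 4028\right) = - \left(\frac{1}{2} \left(- \frac{1}{4}\right) \left(-10\right) - 3450\right) \left(-6521\right) = - \left(\frac{5}{4} - 3450\right) \left(-6521\right) = - \frac{\left(-13795\right) \left(-6521\right)}{4} = \left(-1\right) \frac{89957195}{4} = - \frac{89957195}{4}$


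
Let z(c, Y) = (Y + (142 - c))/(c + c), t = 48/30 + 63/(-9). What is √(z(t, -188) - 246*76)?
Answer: I*√6056286/18 ≈ 136.72*I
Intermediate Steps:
t = -27/5 (t = 48*(1/30) + 63*(-⅑) = 8/5 - 7 = -27/5 ≈ -5.4000)
z(c, Y) = (142 + Y - c)/(2*c) (z(c, Y) = (142 + Y - c)/((2*c)) = (142 + Y - c)*(1/(2*c)) = (142 + Y - c)/(2*c))
√(z(t, -188) - 246*76) = √((142 - 188 - 1*(-27/5))/(2*(-27/5)) - 246*76) = √((½)*(-5/27)*(142 - 188 + 27/5) - 18696) = √((½)*(-5/27)*(-203/5) - 18696) = √(203/54 - 18696) = √(-1009381/54) = I*√6056286/18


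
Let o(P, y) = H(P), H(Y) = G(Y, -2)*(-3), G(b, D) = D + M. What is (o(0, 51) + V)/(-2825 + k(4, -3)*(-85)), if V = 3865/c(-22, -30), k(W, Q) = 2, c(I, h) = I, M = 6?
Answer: 4129/65890 ≈ 0.062665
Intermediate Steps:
G(b, D) = 6 + D (G(b, D) = D + 6 = 6 + D)
H(Y) = -12 (H(Y) = (6 - 2)*(-3) = 4*(-3) = -12)
o(P, y) = -12
V = -3865/22 (V = 3865/(-22) = 3865*(-1/22) = -3865/22 ≈ -175.68)
(o(0, 51) + V)/(-2825 + k(4, -3)*(-85)) = (-12 - 3865/22)/(-2825 + 2*(-85)) = -4129/(22*(-2825 - 170)) = -4129/22/(-2995) = -4129/22*(-1/2995) = 4129/65890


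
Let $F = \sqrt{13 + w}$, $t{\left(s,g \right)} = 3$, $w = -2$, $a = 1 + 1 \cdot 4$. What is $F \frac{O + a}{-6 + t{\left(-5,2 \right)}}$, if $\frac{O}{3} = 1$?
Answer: $- \frac{8 \sqrt{11}}{3} \approx -8.8443$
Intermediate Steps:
$a = 5$ ($a = 1 + 4 = 5$)
$O = 3$ ($O = 3 \cdot 1 = 3$)
$F = \sqrt{11}$ ($F = \sqrt{13 - 2} = \sqrt{11} \approx 3.3166$)
$F \frac{O + a}{-6 + t{\left(-5,2 \right)}} = \sqrt{11} \frac{3 + 5}{-6 + 3} = \sqrt{11} \frac{8}{-3} = \sqrt{11} \cdot 8 \left(- \frac{1}{3}\right) = \sqrt{11} \left(- \frac{8}{3}\right) = - \frac{8 \sqrt{11}}{3}$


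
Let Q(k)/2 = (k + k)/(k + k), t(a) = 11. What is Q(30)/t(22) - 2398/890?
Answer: -12299/4895 ≈ -2.5126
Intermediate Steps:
Q(k) = 2 (Q(k) = 2*((k + k)/(k + k)) = 2*((2*k)/((2*k))) = 2*((2*k)*(1/(2*k))) = 2*1 = 2)
Q(30)/t(22) - 2398/890 = 2/11 - 2398/890 = 2*(1/11) - 2398*1/890 = 2/11 - 1199/445 = -12299/4895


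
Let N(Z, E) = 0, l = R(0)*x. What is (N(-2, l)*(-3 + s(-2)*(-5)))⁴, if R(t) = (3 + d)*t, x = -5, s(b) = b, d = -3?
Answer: 0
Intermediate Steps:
R(t) = 0 (R(t) = (3 - 3)*t = 0*t = 0)
l = 0 (l = 0*(-5) = 0)
(N(-2, l)*(-3 + s(-2)*(-5)))⁴ = (0*(-3 - 2*(-5)))⁴ = (0*(-3 + 10))⁴ = (0*7)⁴ = 0⁴ = 0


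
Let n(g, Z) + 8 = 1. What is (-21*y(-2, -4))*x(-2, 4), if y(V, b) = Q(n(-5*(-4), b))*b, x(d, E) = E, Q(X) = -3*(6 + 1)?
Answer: -7056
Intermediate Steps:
n(g, Z) = -7 (n(g, Z) = -8 + 1 = -7)
Q(X) = -21 (Q(X) = -3*7 = -21)
y(V, b) = -21*b
(-21*y(-2, -4))*x(-2, 4) = -(-441)*(-4)*4 = -21*84*4 = -1764*4 = -7056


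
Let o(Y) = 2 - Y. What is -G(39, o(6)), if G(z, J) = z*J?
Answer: 156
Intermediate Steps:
G(z, J) = J*z
-G(39, o(6)) = -(2 - 1*6)*39 = -(2 - 6)*39 = -(-4)*39 = -1*(-156) = 156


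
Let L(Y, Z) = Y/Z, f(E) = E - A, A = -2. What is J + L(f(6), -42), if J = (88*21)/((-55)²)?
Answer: 2428/5775 ≈ 0.42043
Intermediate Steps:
f(E) = 2 + E (f(E) = E - 1*(-2) = E + 2 = 2 + E)
J = 168/275 (J = 1848/3025 = 1848*(1/3025) = 168/275 ≈ 0.61091)
J + L(f(6), -42) = 168/275 + (2 + 6)/(-42) = 168/275 + 8*(-1/42) = 168/275 - 4/21 = 2428/5775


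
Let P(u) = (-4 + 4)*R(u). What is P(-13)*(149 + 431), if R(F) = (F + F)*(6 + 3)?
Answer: 0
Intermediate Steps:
R(F) = 18*F (R(F) = (2*F)*9 = 18*F)
P(u) = 0 (P(u) = (-4 + 4)*(18*u) = 0*(18*u) = 0)
P(-13)*(149 + 431) = 0*(149 + 431) = 0*580 = 0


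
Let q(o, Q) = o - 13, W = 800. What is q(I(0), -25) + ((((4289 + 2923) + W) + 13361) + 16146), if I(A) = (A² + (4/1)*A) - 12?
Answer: 37494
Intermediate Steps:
I(A) = -12 + A² + 4*A (I(A) = (A² + (4*1)*A) - 12 = (A² + 4*A) - 12 = -12 + A² + 4*A)
q(o, Q) = -13 + o
q(I(0), -25) + ((((4289 + 2923) + W) + 13361) + 16146) = (-13 + (-12 + 0² + 4*0)) + ((((4289 + 2923) + 800) + 13361) + 16146) = (-13 + (-12 + 0 + 0)) + (((7212 + 800) + 13361) + 16146) = (-13 - 12) + ((8012 + 13361) + 16146) = -25 + (21373 + 16146) = -25 + 37519 = 37494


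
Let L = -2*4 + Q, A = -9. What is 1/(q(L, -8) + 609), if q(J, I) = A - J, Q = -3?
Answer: 1/611 ≈ 0.0016367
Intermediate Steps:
L = -11 (L = -2*4 - 3 = -8 - 3 = -11)
q(J, I) = -9 - J
1/(q(L, -8) + 609) = 1/((-9 - 1*(-11)) + 609) = 1/((-9 + 11) + 609) = 1/(2 + 609) = 1/611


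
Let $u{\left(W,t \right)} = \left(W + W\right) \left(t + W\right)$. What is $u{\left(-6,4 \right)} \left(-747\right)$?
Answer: $-17928$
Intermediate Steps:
$u{\left(W,t \right)} = 2 W \left(W + t\right)$
$u{\left(-6,4 \right)} \left(-747\right) = 2 \left(-6\right) \left(-6 + 4\right) \left(-747\right) = 2 \left(-6\right) \left(-2\right) \left(-747\right) = 24 \left(-747\right) = -17928$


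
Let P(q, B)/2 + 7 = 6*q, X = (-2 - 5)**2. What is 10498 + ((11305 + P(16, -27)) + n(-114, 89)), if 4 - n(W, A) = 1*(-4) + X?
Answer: 21940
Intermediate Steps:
X = 49 (X = (-7)**2 = 49)
n(W, A) = -41 (n(W, A) = 4 - (1*(-4) + 49) = 4 - (-4 + 49) = 4 - 1*45 = 4 - 45 = -41)
P(q, B) = -14 + 12*q (P(q, B) = -14 + 2*(6*q) = -14 + 12*q)
10498 + ((11305 + P(16, -27)) + n(-114, 89)) = 10498 + ((11305 + (-14 + 12*16)) - 41) = 10498 + ((11305 + (-14 + 192)) - 41) = 10498 + ((11305 + 178) - 41) = 10498 + (11483 - 41) = 10498 + 11442 = 21940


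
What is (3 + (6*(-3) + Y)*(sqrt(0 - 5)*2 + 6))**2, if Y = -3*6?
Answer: 19449 + 30672*I*sqrt(5) ≈ 19449.0 + 68585.0*I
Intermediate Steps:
Y = -18
(3 + (6*(-3) + Y)*(sqrt(0 - 5)*2 + 6))**2 = (3 + (6*(-3) - 18)*(sqrt(0 - 5)*2 + 6))**2 = (3 + (-18 - 18)*(sqrt(-5)*2 + 6))**2 = (3 - 36*((I*sqrt(5))*2 + 6))**2 = (3 - 36*(2*I*sqrt(5) + 6))**2 = (3 - 36*(6 + 2*I*sqrt(5)))**2 = (3 + (-216 - 72*I*sqrt(5)))**2 = (-213 - 72*I*sqrt(5))**2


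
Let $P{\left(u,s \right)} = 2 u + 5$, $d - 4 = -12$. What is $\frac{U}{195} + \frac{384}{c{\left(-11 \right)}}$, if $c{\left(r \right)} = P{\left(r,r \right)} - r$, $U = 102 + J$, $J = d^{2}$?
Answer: $- \frac{12314}{195} \approx -63.149$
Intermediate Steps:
$d = -8$ ($d = 4 - 12 = -8$)
$J = 64$ ($J = \left(-8\right)^{2} = 64$)
$P{\left(u,s \right)} = 5 + 2 u$
$U = 166$ ($U = 102 + 64 = 166$)
$c{\left(r \right)} = 5 + r$ ($c{\left(r \right)} = \left(5 + 2 r\right) - r = 5 + r$)
$\frac{U}{195} + \frac{384}{c{\left(-11 \right)}} = \frac{166}{195} + \frac{384}{5 - 11} = 166 \cdot \frac{1}{195} + \frac{384}{-6} = \frac{166}{195} + 384 \left(- \frac{1}{6}\right) = \frac{166}{195} - 64 = - \frac{12314}{195}$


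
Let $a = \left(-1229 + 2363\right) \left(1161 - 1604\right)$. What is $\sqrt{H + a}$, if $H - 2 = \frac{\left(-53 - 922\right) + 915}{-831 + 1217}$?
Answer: $\frac{i \sqrt{18712413430}}{193} \approx 708.77 i$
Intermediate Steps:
$a = -502362$ ($a = 1134 \left(-443\right) = -502362$)
$H = \frac{356}{193}$ ($H = 2 + \frac{\left(-53 - 922\right) + 915}{-831 + 1217} = 2 + \frac{-975 + 915}{386} = 2 - \frac{30}{193} = \frac{356}{193} \approx 1.8446$)
$\sqrt{H + a} = \sqrt{\frac{356}{193} - 502362} = \sqrt{- \frac{96955510}{193}} = \frac{i \sqrt{18712413430}}{193}$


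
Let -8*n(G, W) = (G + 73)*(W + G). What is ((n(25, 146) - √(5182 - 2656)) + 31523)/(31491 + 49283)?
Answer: 117713/323096 - √2526/80774 ≈ 0.36371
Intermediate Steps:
n(G, W) = -(73 + G)*(G + W)/8 (n(G, W) = -(G + 73)*(W + G)/8 = -(73 + G)*(G + W)/8)
((n(25, 146) - √(5182 - 2656)) + 31523)/(31491 + 49283) = (((-73/8*25 - 73/8*146 - ⅛*25² - ⅛*25*146) - √(5182 - 2656)) + 31523)/(31491 + 49283) = (((-1825/8 - 5329/4 - ⅛*625 - 1825/4) - √2526) + 31523)/80774 = (((-1825/8 - 5329/4 - 625/8 - 1825/4) - √2526) + 31523)*(1/80774) = ((-8379/4 - √2526) + 31523)*(1/80774) = (117713/4 - √2526)*(1/80774) = 117713/323096 - √2526/80774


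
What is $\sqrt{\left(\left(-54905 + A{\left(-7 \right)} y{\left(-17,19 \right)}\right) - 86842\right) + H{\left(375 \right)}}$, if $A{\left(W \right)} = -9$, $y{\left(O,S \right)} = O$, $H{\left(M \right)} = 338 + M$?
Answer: $i \sqrt{140881} \approx 375.34 i$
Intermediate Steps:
$\sqrt{\left(\left(-54905 + A{\left(-7 \right)} y{\left(-17,19 \right)}\right) - 86842\right) + H{\left(375 \right)}} = \sqrt{\left(\left(-54905 - -153\right) - 86842\right) + \left(338 + 375\right)} = \sqrt{\left(\left(-54905 + 153\right) - 86842\right) + 713} = \sqrt{\left(-54752 - 86842\right) + 713} = \sqrt{-141594 + 713} = \sqrt{-140881} = i \sqrt{140881}$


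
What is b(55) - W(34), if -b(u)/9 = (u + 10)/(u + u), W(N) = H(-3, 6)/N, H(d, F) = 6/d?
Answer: -1967/374 ≈ -5.2594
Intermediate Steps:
W(N) = -2/N (W(N) = (6/(-3))/N = (6*(-⅓))/N = -2/N)
b(u) = -9*(10 + u)/(2*u) (b(u) = -9*(u + 10)/(u + u) = -9*(10 + u)/(2*u))
b(55) - W(34) = (-9/2 - 45/55) - (-2)/34 = (-9/2 - 45*1/55) - (-2)/34 = (-9/2 - 9/11) - 1*(-1/17) = -117/22 + 1/17 = -1967/374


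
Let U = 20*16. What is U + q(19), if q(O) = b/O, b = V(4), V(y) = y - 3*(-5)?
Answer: 321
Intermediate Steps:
U = 320
V(y) = 15 + y (V(y) = y + 15 = 15 + y)
b = 19 (b = 15 + 4 = 19)
q(O) = 19/O
U + q(19) = 320 + 19/19 = 320 + 19*(1/19) = 320 + 1 = 321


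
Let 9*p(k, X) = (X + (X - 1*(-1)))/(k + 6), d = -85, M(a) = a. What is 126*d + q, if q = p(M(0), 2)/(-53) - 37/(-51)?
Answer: -521049127/48654 ≈ -10709.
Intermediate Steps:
p(k, X) = (1 + 2*X)/(9*(6 + k)) (p(k, X) = ((X + (X - 1*(-1)))/(k + 6))/9 = ((X + (X + 1))/(6 + k))/9 = ((X + (1 + X))/(6 + k))/9 = ((1 + 2*X)/(6 + k))/9 = (1 + 2*X)/(9*(6 + k)))
q = 35213/48654 (q = ((1 + 2*2)/(9*(6 + 0)))/(-53) - 37/(-51) = ((⅑)*(1 + 4)/6)*(-1/53) - 37*(-1/51) = ((⅑)*(⅙)*5)*(-1/53) + 37/51 = (5/54)*(-1/53) + 37/51 = -5/2862 + 37/51 = 35213/48654 ≈ 0.72374)
126*d + q = 126*(-85) + 35213/48654 = -10710 + 35213/48654 = -521049127/48654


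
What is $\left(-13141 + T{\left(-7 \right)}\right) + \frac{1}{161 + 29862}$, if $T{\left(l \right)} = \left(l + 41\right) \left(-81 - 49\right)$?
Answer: $- \frac{527233902}{30023} \approx -17561.0$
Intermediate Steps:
$T{\left(l \right)} = -5330 - 130 l$ ($T{\left(l \right)} = \left(41 + l\right) \left(-130\right) = -5330 - 130 l$)
$\left(-13141 + T{\left(-7 \right)}\right) + \frac{1}{161 + 29862} = \left(-13141 - 4420\right) + \frac{1}{161 + 29862} = \left(-13141 + \left(-5330 + 910\right)\right) + \frac{1}{30023} = \left(-13141 - 4420\right) + \frac{1}{30023} = -17561 + \frac{1}{30023} = - \frac{527233902}{30023}$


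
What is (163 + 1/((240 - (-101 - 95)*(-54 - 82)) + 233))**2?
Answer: 18214355837584/685549489 ≈ 26569.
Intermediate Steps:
(163 + 1/((240 - (-101 - 95)*(-54 - 82)) + 233))**2 = (163 + 1/((240 - (-196)*(-136)) + 233))**2 = (163 + 1/((240 - 1*26656) + 233))**2 = (163 + 1/((240 - 26656) + 233))**2 = (163 + 1/(-26416 + 233))**2 = (163 + 1/(-26183))**2 = (163 - 1/26183)**2 = (4267828/26183)**2 = 18214355837584/685549489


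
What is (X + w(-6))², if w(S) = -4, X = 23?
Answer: 361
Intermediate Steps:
(X + w(-6))² = (23 - 4)² = 19² = 361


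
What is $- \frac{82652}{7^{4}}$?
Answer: $- \frac{82652}{2401} \approx -34.424$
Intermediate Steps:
$- \frac{82652}{7^{4}} = - \frac{82652}{2401}$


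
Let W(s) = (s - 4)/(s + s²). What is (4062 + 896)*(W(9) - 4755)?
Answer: -212175131/9 ≈ -2.3575e+7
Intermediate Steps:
W(s) = (-4 + s)/(s + s²)
(4062 + 896)*(W(9) - 4755) = (4062 + 896)*((-4 + 9)/(9*(1 + 9)) - 4755) = 4958*((⅑)*5/10 - 4755) = 4958*((⅑)*(⅒)*5 - 4755) = 4958*(1/18 - 4755) = 4958*(-85589/18) = -212175131/9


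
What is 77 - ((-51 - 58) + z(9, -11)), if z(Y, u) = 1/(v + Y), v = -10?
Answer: 187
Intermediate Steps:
z(Y, u) = 1/(-10 + Y)
77 - ((-51 - 58) + z(9, -11)) = 77 - ((-51 - 58) + 1/(-10 + 9)) = 77 - (-109 + 1/(-1)) = 77 - (-109 - 1) = 77 - 1*(-110) = 77 + 110 = 187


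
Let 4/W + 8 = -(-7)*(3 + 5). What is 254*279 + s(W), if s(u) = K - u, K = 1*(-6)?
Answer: 850319/12 ≈ 70860.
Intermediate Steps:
K = -6
W = 1/12 (W = 4/(-8 - (-7)*(3 + 5)) = 4/(-8 - (-7)*8) = 4/(-8 - 7*(-8)) = 4/(-8 + 56) = 4/48 = 4*(1/48) = 1/12 ≈ 0.083333)
s(u) = -6 - u
254*279 + s(W) = 254*279 + (-6 - 1*1/12) = 70866 + (-6 - 1/12) = 70866 - 73/12 = 850319/12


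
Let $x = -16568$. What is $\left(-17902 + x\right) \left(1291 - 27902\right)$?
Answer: $917281170$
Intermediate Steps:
$\left(-17902 + x\right) \left(1291 - 27902\right) = \left(-17902 - 16568\right) \left(1291 - 27902\right) = \left(-34470\right) \left(-26611\right) = 917281170$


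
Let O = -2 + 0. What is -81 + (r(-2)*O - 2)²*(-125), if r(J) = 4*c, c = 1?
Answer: -12581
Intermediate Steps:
r(J) = 4 (r(J) = 4*1 = 4)
O = -2
-81 + (r(-2)*O - 2)²*(-125) = -81 + (4*(-2) - 2)²*(-125) = -81 + (-8 - 2)²*(-125) = -81 + (-10)²*(-125) = -81 + 100*(-125) = -81 - 12500 = -12581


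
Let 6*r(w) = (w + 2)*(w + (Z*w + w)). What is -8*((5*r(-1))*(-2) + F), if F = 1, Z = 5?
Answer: -304/3 ≈ -101.33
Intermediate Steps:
r(w) = 7*w*(2 + w)/6 (r(w) = ((w + 2)*(w + (5*w + w)))/6 = ((2 + w)*(w + 6*w))/6 = ((2 + w)*(7*w))/6 = (7*w*(2 + w))/6 = 7*w*(2 + w)/6)
-8*((5*r(-1))*(-2) + F) = -8*((5*((7/6)*(-1)*(2 - 1)))*(-2) + 1) = -8*((5*((7/6)*(-1)*1))*(-2) + 1) = -8*((5*(-7/6))*(-2) + 1) = -8*(-35/6*(-2) + 1) = -8*(35/3 + 1) = -8*38/3 = -304/3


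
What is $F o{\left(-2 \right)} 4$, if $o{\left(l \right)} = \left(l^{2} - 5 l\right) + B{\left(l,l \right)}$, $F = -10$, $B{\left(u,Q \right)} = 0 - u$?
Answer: $-640$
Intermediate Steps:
$B{\left(u,Q \right)} = - u$
$o{\left(l \right)} = l^{2} - 6 l$ ($o{\left(l \right)} = \left(l^{2} - 5 l\right) - l = l^{2} - 6 l$)
$F o{\left(-2 \right)} 4 = - 10 \left(- 2 \left(-6 - 2\right)\right) 4 = - 10 \left(\left(-2\right) \left(-8\right)\right) 4 = \left(-10\right) 16 \cdot 4 = \left(-160\right) 4 = -640$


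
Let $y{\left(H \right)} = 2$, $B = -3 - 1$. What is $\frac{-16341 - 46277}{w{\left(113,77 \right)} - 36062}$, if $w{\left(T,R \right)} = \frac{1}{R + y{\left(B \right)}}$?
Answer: $\frac{4946822}{2848897} \approx 1.7364$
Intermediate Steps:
$B = -4$ ($B = -3 - 1 = -4$)
$w{\left(T,R \right)} = \frac{1}{2 + R}$ ($w{\left(T,R \right)} = \frac{1}{R + 2} = \frac{1}{2 + R}$)
$\frac{-16341 - 46277}{w{\left(113,77 \right)} - 36062} = \frac{-16341 - 46277}{\frac{1}{2 + 77} - 36062} = - \frac{62618}{\frac{1}{79} - 36062} = - \frac{62618}{- \frac{2848897}{79}} = \left(-62618\right) \left(- \frac{79}{2848897}\right) = \frac{4946822}{2848897}$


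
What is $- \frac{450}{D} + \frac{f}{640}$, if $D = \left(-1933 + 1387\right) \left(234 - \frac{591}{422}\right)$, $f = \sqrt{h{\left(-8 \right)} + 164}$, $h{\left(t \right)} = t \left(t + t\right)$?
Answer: $\frac{10550}{2977429} + \frac{\sqrt{73}}{320} \approx 0.030243$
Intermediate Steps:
$h{\left(t \right)} = 2 t^{2}$ ($h{\left(t \right)} = t 2 t = 2 t^{2}$)
$f = 2 \sqrt{73}$ ($f = \sqrt{2 \left(-8\right)^{2} + 164} = \sqrt{2 \cdot 64 + 164} = \sqrt{128 + 164} = \sqrt{292} = 2 \sqrt{73} \approx 17.088$)
$D = - \frac{26796861}{211}$ ($D = - 546 \left(234 - \frac{591}{422}\right) = \left(-546\right) \frac{98157}{422} = - \frac{26796861}{211} \approx -1.27 \cdot 10^{5}$)
$- \frac{450}{D} + \frac{f}{640} = - \frac{450}{- \frac{26796861}{211}} + \frac{2 \sqrt{73}}{640} = \left(-450\right) \left(- \frac{211}{26796861}\right) + 2 \sqrt{73} \cdot \frac{1}{640} = \frac{10550}{2977429} + \frac{\sqrt{73}}{320}$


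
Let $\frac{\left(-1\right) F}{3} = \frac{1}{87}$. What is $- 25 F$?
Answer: $\frac{25}{29} \approx 0.86207$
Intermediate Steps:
$F = - \frac{1}{29}$ ($F = - \frac{3}{87} = \left(-3\right) \frac{1}{87} = - \frac{1}{29} \approx -0.034483$)
$- 25 F = \left(-25\right) \left(- \frac{1}{29}\right) = \frac{25}{29}$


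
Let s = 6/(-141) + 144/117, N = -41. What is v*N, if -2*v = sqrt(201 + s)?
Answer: 41*sqrt(75481107)/1222 ≈ 291.50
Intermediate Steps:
s = 726/611 (s = 6*(-1/141) + 144*(1/117) = -2/47 + 16/13 = 726/611 ≈ 1.1882)
v = -sqrt(75481107)/1222 (v = -sqrt(201 + 726/611)/2 = -sqrt(75481107)/1222 ≈ -7.1096)
v*N = -sqrt(75481107)/1222*(-41) = 41*sqrt(75481107)/1222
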